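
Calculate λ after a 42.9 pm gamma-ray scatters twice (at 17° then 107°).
46.1417 pm

Apply Compton shift twice:

First scattering at θ₁ = 17°:
Δλ₁ = λ_C(1 - cos(17°))
Δλ₁ = 2.4263 × 0.0437
Δλ₁ = 0.1060 pm

After first scattering:
λ₁ = 42.9 + 0.1060 = 43.0060 pm

Second scattering at θ₂ = 107°:
Δλ₂ = λ_C(1 - cos(107°))
Δλ₂ = 2.4263 × 1.2924
Δλ₂ = 3.1357 pm

Final wavelength:
λ₂ = 43.0060 + 3.1357 = 46.1417 pm

Total shift: Δλ_total = 0.1060 + 3.1357 = 3.2417 pm

(Intermediate values are shown rounded; full precision is carried through to the final answer.)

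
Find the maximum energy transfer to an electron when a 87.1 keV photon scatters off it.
22.1437 keV

Maximum energy transfer occurs at θ = 180° (backscattering).

Initial photon: E₀ = 87.1 keV → λ₀ = 14.2347 pm

Maximum Compton shift (at 180°):
Δλ_max = 2λ_C = 2 × 2.4263 = 4.8526 pm

Final wavelength:
λ' = 14.2347 + 4.8526 = 19.0873 pm

Minimum photon energy (maximum energy to electron):
E'_min = hc/λ' = 64.9563 keV

Maximum electron kinetic energy:
K_max = E₀ - E'_min = 87.1000 - 64.9563 = 22.1437 keV

(Intermediate values are shown rounded; full precision is carried through to the final answer.)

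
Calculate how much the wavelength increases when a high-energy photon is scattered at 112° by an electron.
3.3352 pm

Using the Compton scattering formula:
Δλ = λ_C(1 - cos θ)

where λ_C = h/(m_e·c) ≈ 2.4263 pm is the Compton wavelength of an electron.

For θ = 112°:
cos(112°) = -0.3746
1 - cos(112°) = 1.3746

Δλ = 2.4263 × 1.3746
Δλ = 3.3352 pm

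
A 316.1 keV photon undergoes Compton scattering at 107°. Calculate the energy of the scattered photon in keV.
175.6647 keV

First convert energy to wavelength:
λ = hc/E, with hc ≈ 1239.842 keV·pm (i.e. 1239.842 eV·nm)

For E = 316.1 keV = 316100 eV:
λ = 1239.842 keV·pm / 316.1 keV
λ = 3.9223 pm

Calculate the Compton shift:
Δλ = λ_C(1 - cos(107°)) = 2.4263 × 1.2924
Δλ = 3.1357 pm

Final wavelength:
λ' = 3.9223 + 3.1357 = 7.0580 pm

Final energy:
E' = hc/λ' = 1239.842 / 7.0580 = 175.6647 keV

(Intermediate values are shown rounded; full precision is carried through to the final answer.)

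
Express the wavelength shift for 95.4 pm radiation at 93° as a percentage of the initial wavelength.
2.6764%

Calculate the Compton shift:
Δλ = λ_C(1 - cos(93°))
Δλ = 2.4263 × (1 - cos(93°))
Δλ = 2.4263 × 1.0523
Δλ = 2.5533 pm

Percentage change:
(Δλ/λ₀) × 100 = (2.5533/95.4) × 100
= 2.6764%

(Intermediate values are shown rounded; full precision is carried through to the final answer.)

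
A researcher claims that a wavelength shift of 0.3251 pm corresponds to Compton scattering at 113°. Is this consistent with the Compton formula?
No, inconsistent

Calculate the expected shift for θ = 113°:

Δλ_expected = λ_C(1 - cos(113°))
Δλ_expected = 2.4263 × (1 - cos(113°))
Δλ_expected = 2.4263 × 1.3907
Δλ_expected = 3.3743 pm

Given shift: 0.3251 pm
Expected shift: 3.3743 pm
Difference: 3.0493 pm

The values do not match. The given shift corresponds to θ ≈ 30.0°, not 113°.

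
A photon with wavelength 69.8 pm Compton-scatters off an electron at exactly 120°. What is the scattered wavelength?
73.4395 pm

Using the Compton formula: λ' = λ + λ_C(1 − cos θ)

For θ = 120°, cos θ = -1/2 (exact) = -0.5000, so:
1 − cos 120° = 1 − (-1/2) = 1.5000

Δλ = λ_C × 1.5000 = 2.4263 × 1.5000 = 3.6395 pm

λ' = 69.8 + 3.6395 = 73.4395 pm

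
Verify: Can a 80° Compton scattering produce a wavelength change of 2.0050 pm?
Yes, consistent

Calculate the expected shift for θ = 80°:

Δλ_expected = λ_C(1 - cos(80°))
Δλ_expected = 2.4263 × (1 - cos(80°))
Δλ_expected = 2.4263 × 0.8264
Δλ_expected = 2.0050 pm

Given shift: 2.0050 pm
Expected shift: 2.0050 pm
Difference: 0.0000 pm

The values match. This is consistent with Compton scattering at the stated angle.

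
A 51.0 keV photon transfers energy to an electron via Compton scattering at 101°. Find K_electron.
5.4174 keV

By energy conservation: K_e = E_initial - E_final

First find the scattered photon energy:
Initial wavelength: λ = hc/E = 24.3106 pm
Compton shift: Δλ = λ_C(1 - cos(101°)) = 2.8893 pm
Final wavelength: λ' = 24.3106 + 2.8893 = 27.1999 pm
Final photon energy: E' = hc/λ' = 45.5826 keV

Electron kinetic energy:
K_e = E - E' = 51.0000 - 45.5826 = 5.4174 keV

(Intermediate values are shown rounded; full precision is carried through to the final answer.)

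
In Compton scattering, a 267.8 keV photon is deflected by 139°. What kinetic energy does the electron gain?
128.2913 keV

By energy conservation: K_e = E_initial - E_final

First find the scattered photon energy:
Initial wavelength: λ = hc/E = 4.6297 pm
Compton shift: Δλ = λ_C(1 - cos(139°)) = 4.2575 pm
Final wavelength: λ' = 4.6297 + 4.2575 = 8.8872 pm
Final photon energy: E' = hc/λ' = 139.5087 keV

Electron kinetic energy:
K_e = E - E' = 267.8000 - 139.5087 = 128.2913 keV

(Intermediate values are shown rounded; full precision is carried through to the final answer.)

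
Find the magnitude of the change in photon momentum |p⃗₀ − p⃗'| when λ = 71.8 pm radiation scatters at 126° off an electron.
1.6028e-23 kg·m/s

Photon momentum magnitude is p = h/λ.

Initial momentum:
p₀ = h/λ = 6.6261e-34/7.1800e-11 = 9.2285e-24 kg·m/s

After scattering:
λ' = λ + Δλ = 71.8 + 3.8525 = 75.6525 pm
p' = h/λ' = 6.6261e-34/7.5652e-11 = 8.7586e-24 kg·m/s

Momentum is a vector; the scattered photon's direction makes angle θ = 126° with the incident direction. The magnitude of the vector change Δp⃗ = p⃗₀ − p⃗' is found from the law of cosines:
|Δp⃗|² = p₀² + p'² − 2p₀p'cos θ
|Δp⃗|² = (9.2285e-24)² + (8.7586e-24)² − 2·9.2285e-24·8.7586e-24·cos(126°)
|Δp⃗| = 1.6028e-23 kg·m/s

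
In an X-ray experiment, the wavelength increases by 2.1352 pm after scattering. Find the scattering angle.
83.11°

From the Compton formula Δλ = λ_C(1 - cos θ), we can solve for θ:

cos θ = 1 - Δλ/λ_C

Given:
- Δλ = 2.1352 pm
- λ_C = h/(m_e·c) ≈ 2.42631024 pm

cos θ = 1 - 2.1352/2.42631024
cos θ = 1 - 0.880019
cos θ = 0.119981

θ = arccos(0.119981)
θ = 83.11°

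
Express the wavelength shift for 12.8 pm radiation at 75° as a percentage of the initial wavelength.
14.0495%

Calculate the Compton shift:
Δλ = λ_C(1 - cos(75°))
Δλ = 2.4263 × (1 - cos(75°))
Δλ = 2.4263 × 0.7412
Δλ = 1.7983 pm

Percentage change:
(Δλ/λ₀) × 100 = (1.7983/12.8) × 100
= 14.0495%

(Intermediate values are shown rounded; full precision is carried through to the final answer.)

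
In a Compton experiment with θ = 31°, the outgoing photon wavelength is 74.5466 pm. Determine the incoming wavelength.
74.2000 pm

From λ' = λ + Δλ, we have λ = λ' - Δλ

First calculate the Compton shift:
Δλ = λ_C(1 - cos θ)
Δλ = 2.4263 × (1 - cos(31°))
Δλ = 2.4263 × 0.1428
Δλ = 0.3466 pm

Initial wavelength:
λ = λ' - Δλ
λ = 74.5466 - 0.3466
λ = 74.2000 pm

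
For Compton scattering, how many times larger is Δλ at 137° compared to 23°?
137° produces the larger shift by a factor of 21.779

Calculate both shifts using Δλ = λ_C(1 - cos θ):

For θ₁ = 23°:
Δλ₁ = 2.4263 × (1 - cos(23°))
Δλ₁ = 2.4263 × 0.0795
Δλ₁ = 0.1929 pm

For θ₂ = 137°:
Δλ₂ = 2.4263 × (1 - cos(137°))
Δλ₂ = 2.4263 × 1.7314
Δλ₂ = 4.2008 pm

The 137° angle produces the larger shift.
Ratio: 4.2008/0.1929 = 21.779

(Intermediate values are shown rounded; full precision is carried through to the final answer.)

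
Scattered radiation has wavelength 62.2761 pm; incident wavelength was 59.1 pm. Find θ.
108.00°

First find the wavelength shift:
Δλ = λ' - λ = 62.2761 - 59.1 = 3.1761 pm

Using Δλ = λ_C(1 - cos θ), with λ_C = h/(m_e·c) ≈ 2.42631024 pm:
cos θ = 1 - Δλ/λ_C
cos θ = 1 - 3.1761/2.42631024
cos θ = -0.309025

θ = arccos(-0.309025)
θ = 108.00°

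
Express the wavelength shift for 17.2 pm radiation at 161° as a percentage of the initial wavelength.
27.4444%

Calculate the Compton shift:
Δλ = λ_C(1 - cos(161°))
Δλ = 2.4263 × (1 - cos(161°))
Δλ = 2.4263 × 1.9455
Δλ = 4.7204 pm

Percentage change:
(Δλ/λ₀) × 100 = (4.7204/17.2) × 100
= 27.4444%

(Intermediate values are shown rounded; full precision is carried through to the final answer.)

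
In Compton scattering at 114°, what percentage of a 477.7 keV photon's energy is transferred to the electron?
0.5680 (or 56.80%)

Calculate initial and final photon energies:

Initial: E₀ = 477.7 keV → λ₀ = 2.5954 pm
Compton shift: Δλ = 3.4132 pm
Final wavelength: λ' = 6.0086 pm
Final energy: E' = 206.3439 keV

Fractional energy loss:
(E₀ - E')/E₀ = (477.7000 - 206.3439)/477.7000
= 271.3561/477.7000
= 0.5680
= 56.80%

(Intermediate values are shown rounded; full precision is carried through to the final answer.)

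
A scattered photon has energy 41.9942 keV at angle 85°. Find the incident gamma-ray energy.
45.4000 keV

Convert final energy to wavelength (hc ≈ 1239.842 keV·pm):
λ' = hc/E' = 1239.842 / 41.9942 = 29.5241 pm

Calculate the Compton shift:
Δλ = λ_C(1 - cos(85°))
Δλ = 2.4263 × (1 - cos(85°))
Δλ = 2.2148 pm

Initial wavelength:
λ = λ' - Δλ = 29.5241 - 2.2148 = 27.3093 pm

Initial energy:
E = hc/λ = 1239.842 / 27.3093 = 45.4000 keV

(Intermediate values are shown rounded; full precision is carried through to the final answer.)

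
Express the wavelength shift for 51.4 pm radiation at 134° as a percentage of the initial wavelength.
7.9995%

Calculate the Compton shift:
Δλ = λ_C(1 - cos(134°))
Δλ = 2.4263 × (1 - cos(134°))
Δλ = 2.4263 × 1.6947
Δλ = 4.1118 pm

Percentage change:
(Δλ/λ₀) × 100 = (4.1118/51.4) × 100
= 7.9995%

(Intermediate values are shown rounded; full precision is carried through to the final answer.)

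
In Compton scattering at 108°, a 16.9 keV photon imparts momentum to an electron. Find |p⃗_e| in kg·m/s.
1.4312e-23 kg·m/s

The electron is initially at rest, so by conservation of momentum:
p⃗_e = p⃗₀ − p⃗'  (incident photon momentum minus scattered photon momentum)

Photon momentum magnitudes (p = h/λ = E/c):
λ₀ = hc/E₀ = 73.3634 pm → p₀ = h/λ₀ = 9.0318e-24 kg·m/s
Δλ = λ_C(1 − cos 108°) = 3.1761 pm
λ' = 76.5395 pm → p' = h/λ' = 8.6571e-24 kg·m/s

The scattered photon makes angle θ = 108° with the incident direction, so by the law of cosines:
|p⃗_e|² = p₀² + p'² − 2p₀p'cos θ
|p⃗_e|² = (9.0318e-24)² + (8.6571e-24)² − 2·9.0318e-24·8.6571e-24·cos(108°)
|p⃗_e| = 1.4312e-23 kg·m/s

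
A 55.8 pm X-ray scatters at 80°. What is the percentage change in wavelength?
3.5932%

Calculate the Compton shift:
Δλ = λ_C(1 - cos(80°))
Δλ = 2.4263 × (1 - cos(80°))
Δλ = 2.4263 × 0.8264
Δλ = 2.0050 pm

Percentage change:
(Δλ/λ₀) × 100 = (2.0050/55.8) × 100
= 3.5932%

(Intermediate values are shown rounded; full precision is carried through to the final answer.)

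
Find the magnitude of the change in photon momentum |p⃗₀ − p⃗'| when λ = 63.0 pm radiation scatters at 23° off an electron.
4.1875e-24 kg·m/s

Photon momentum magnitude is p = h/λ.

Initial momentum:
p₀ = h/λ = 6.6261e-34/6.3000e-11 = 1.0518e-23 kg·m/s

After scattering:
λ' = λ + Δλ = 63.0 + 0.1929 = 63.1929 pm
p' = h/λ' = 6.6261e-34/6.3193e-11 = 1.0485e-23 kg·m/s

Momentum is a vector; the scattered photon's direction makes angle θ = 23° with the incident direction. The magnitude of the vector change Δp⃗ = p⃗₀ − p⃗' is found from the law of cosines:
|Δp⃗|² = p₀² + p'² − 2p₀p'cos θ
|Δp⃗|² = (1.0518e-23)² + (1.0485e-23)² − 2·1.0518e-23·1.0485e-23·cos(23°)
|Δp⃗| = 4.1875e-24 kg·m/s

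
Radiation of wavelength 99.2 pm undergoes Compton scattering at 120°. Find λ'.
102.8395 pm

Using the Compton formula: λ' = λ + λ_C(1 − cos θ)

For θ = 120°, cos θ = -1/2 (exact) = -0.5000, so:
1 − cos 120° = 1 − (-1/2) = 1.5000

Δλ = λ_C × 1.5000 = 2.4263 × 1.5000 = 3.6395 pm

λ' = 99.2 + 3.6395 = 102.8395 pm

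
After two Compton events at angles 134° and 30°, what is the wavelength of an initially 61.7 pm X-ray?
66.1368 pm

Apply Compton shift twice:

First scattering at θ₁ = 134°:
Δλ₁ = λ_C(1 - cos(134°))
Δλ₁ = 2.4263 × 1.6947
Δλ₁ = 4.1118 pm

After first scattering:
λ₁ = 61.7 + 4.1118 = 65.8118 pm

Second scattering at θ₂ = 30°:
Δλ₂ = λ_C(1 - cos(30°))
Δλ₂ = 2.4263 × 0.1340
Δλ₂ = 0.3251 pm

Final wavelength:
λ₂ = 65.8118 + 0.3251 = 66.1368 pm

Total shift: Δλ_total = 4.1118 + 0.3251 = 4.4368 pm

(Intermediate values are shown rounded; full precision is carried through to the final answer.)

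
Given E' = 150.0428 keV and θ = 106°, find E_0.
239.8999 keV

Convert final energy to wavelength (hc ≈ 1239.842 keV·pm):
λ' = hc/E' = 1239.842 / 150.0428 = 8.2633 pm

Calculate the Compton shift:
Δλ = λ_C(1 - cos(106°))
Δλ = 2.4263 × (1 - cos(106°))
Δλ = 3.0951 pm

Initial wavelength:
λ = λ' - Δλ = 8.2633 - 3.0951 = 5.1682 pm

Initial energy:
E = hc/λ = 1239.842 / 5.1682 = 239.8999 keV

(Intermediate values are shown rounded; full precision is carried through to the final answer.)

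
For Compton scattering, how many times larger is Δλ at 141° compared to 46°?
141° produces the larger shift by a factor of 5.820

Calculate both shifts using Δλ = λ_C(1 - cos θ):

For θ₁ = 46°:
Δλ₁ = 2.4263 × (1 - cos(46°))
Δλ₁ = 2.4263 × 0.3053
Δλ₁ = 0.7409 pm

For θ₂ = 141°:
Δλ₂ = 2.4263 × (1 - cos(141°))
Δλ₂ = 2.4263 × 1.7771
Δλ₂ = 4.3119 pm

The 141° angle produces the larger shift.
Ratio: 4.3119/0.7409 = 5.820

(Intermediate values are shown rounded; full precision is carried through to the final answer.)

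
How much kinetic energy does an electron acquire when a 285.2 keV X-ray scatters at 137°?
140.1566 keV

By energy conservation: K_e = E_initial - E_final

First find the scattered photon energy:
Initial wavelength: λ = hc/E = 4.3473 pm
Compton shift: Δλ = λ_C(1 - cos(137°)) = 4.2008 pm
Final wavelength: λ' = 4.3473 + 4.2008 = 8.5481 pm
Final photon energy: E' = hc/λ' = 145.0434 keV

Electron kinetic energy:
K_e = E - E' = 285.2000 - 145.0434 = 140.1566 keV

(Intermediate values are shown rounded; full precision is carried through to the final answer.)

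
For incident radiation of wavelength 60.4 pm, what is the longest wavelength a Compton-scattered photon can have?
65.2526 pm (at θ = 180°)

The Compton shift is Δλ = λ_C(1 − cos θ).

Since cos θ ranges from −1 to 1, the factor (1 − cos θ) ranges from 0 to 2; the maximum shift occurs at θ = 180° (backscattering):
Δλ_max = 2λ_C = 2 × 2.4263 pm = 4.8526 pm

Maximum scattered wavelength:
λ'_max = λ₀ + Δλ_max = 60.4 + 4.8526 = 65.2526 pm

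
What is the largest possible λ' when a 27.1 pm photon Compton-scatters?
31.9526 pm (at θ = 180°)

The Compton shift is Δλ = λ_C(1 − cos θ).

Since cos θ ranges from −1 to 1, the factor (1 − cos θ) ranges from 0 to 2; the maximum shift occurs at θ = 180° (backscattering):
Δλ_max = 2λ_C = 2 × 2.4263 pm = 4.8526 pm

Maximum scattered wavelength:
λ'_max = λ₀ + Δλ_max = 27.1 + 4.8526 = 31.9526 pm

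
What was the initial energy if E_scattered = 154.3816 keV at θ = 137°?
323.6999 keV

Convert final energy to wavelength (hc ≈ 1239.842 keV·pm):
λ' = hc/E' = 1239.842 / 154.3816 = 8.0310 pm

Calculate the Compton shift:
Δλ = λ_C(1 - cos(137°))
Δλ = 2.4263 × (1 - cos(137°))
Δλ = 4.2008 pm

Initial wavelength:
λ = λ' - Δλ = 8.0310 - 4.2008 = 3.8302 pm

Initial energy:
E = hc/λ = 1239.842 / 3.8302 = 323.6999 keV

(Intermediate values are shown rounded; full precision is carried through to the final answer.)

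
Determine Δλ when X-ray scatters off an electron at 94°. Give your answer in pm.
2.5956 pm

Using the Compton scattering formula:
Δλ = λ_C(1 - cos θ)

where λ_C = h/(m_e·c) ≈ 2.4263 pm is the Compton wavelength of an electron.

For θ = 94°:
cos(94°) = -0.0698
1 - cos(94°) = 1.0698

Δλ = 2.4263 × 1.0698
Δλ = 2.5956 pm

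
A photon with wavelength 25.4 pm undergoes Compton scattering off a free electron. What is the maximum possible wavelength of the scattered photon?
30.2526 pm (at θ = 180°)

The Compton shift is Δλ = λ_C(1 − cos θ).

Since cos θ ranges from −1 to 1, the factor (1 − cos θ) ranges from 0 to 2; the maximum shift occurs at θ = 180° (backscattering):
Δλ_max = 2λ_C = 2 × 2.4263 pm = 4.8526 pm

Maximum scattered wavelength:
λ'_max = λ₀ + Δλ_max = 25.4 + 4.8526 = 30.2526 pm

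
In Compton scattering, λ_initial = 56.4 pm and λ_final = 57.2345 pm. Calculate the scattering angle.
49.00°

First find the wavelength shift:
Δλ = λ' - λ = 57.2345 - 56.4 = 0.8345 pm

Using Δλ = λ_C(1 - cos θ), with λ_C = h/(m_e·c) ≈ 2.42631024 pm:
cos θ = 1 - Δλ/λ_C
cos θ = 1 - 0.8345/2.42631024
cos θ = 0.656062

θ = arccos(0.656062)
θ = 49.00°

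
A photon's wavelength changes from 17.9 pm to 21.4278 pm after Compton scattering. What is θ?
117.00°

First find the wavelength shift:
Δλ = λ' - λ = 21.4278 - 17.9 = 3.5278 pm

Using Δλ = λ_C(1 - cos θ), with λ_C = h/(m_e·c) ≈ 2.42631024 pm:
cos θ = 1 - Δλ/λ_C
cos θ = 1 - 3.5278/2.42631024
cos θ = -0.453977

θ = arccos(-0.453977)
θ = 117.00°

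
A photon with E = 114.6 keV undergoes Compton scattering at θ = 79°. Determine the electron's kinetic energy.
17.6026 keV

By energy conservation: K_e = E_initial - E_final

First find the scattered photon energy:
Initial wavelength: λ = hc/E = 10.8189 pm
Compton shift: Δλ = λ_C(1 - cos(79°)) = 1.9633 pm
Final wavelength: λ' = 10.8189 + 1.9633 = 12.7822 pm
Final photon energy: E' = hc/λ' = 96.9974 keV

Electron kinetic energy:
K_e = E - E' = 114.6000 - 96.9974 = 17.6026 keV

(Intermediate values are shown rounded; full precision is carried through to the final answer.)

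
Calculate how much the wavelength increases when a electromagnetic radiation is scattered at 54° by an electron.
1.0002 pm

Using the Compton scattering formula:
Δλ = λ_C(1 - cos θ)

where λ_C = h/(m_e·c) ≈ 2.4263 pm is the Compton wavelength of an electron.

For θ = 54°:
cos(54°) = 0.5878
1 - cos(54°) = 0.4122

Δλ = 2.4263 × 0.4122
Δλ = 1.0002 pm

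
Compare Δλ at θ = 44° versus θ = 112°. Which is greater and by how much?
112° produces the larger shift by a factor of 4.898

Calculate both shifts using Δλ = λ_C(1 - cos θ):

For θ₁ = 44°:
Δλ₁ = 2.4263 × (1 - cos(44°))
Δλ₁ = 2.4263 × 0.2807
Δλ₁ = 0.6810 pm

For θ₂ = 112°:
Δλ₂ = 2.4263 × (1 - cos(112°))
Δλ₂ = 2.4263 × 1.3746
Δλ₂ = 3.3352 pm

The 112° angle produces the larger shift.
Ratio: 3.3352/0.6810 = 4.898

(Intermediate values are shown rounded; full precision is carried through to the final answer.)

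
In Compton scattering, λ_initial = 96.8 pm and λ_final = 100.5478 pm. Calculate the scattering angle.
123.00°

First find the wavelength shift:
Δλ = λ' - λ = 100.5478 - 96.8 = 3.7478 pm

Using Δλ = λ_C(1 - cos θ), with λ_C = h/(m_e·c) ≈ 2.42631024 pm:
cos θ = 1 - Δλ/λ_C
cos θ = 1 - 3.7478/2.42631024
cos θ = -0.544650

θ = arccos(-0.544650)
θ = 123.00°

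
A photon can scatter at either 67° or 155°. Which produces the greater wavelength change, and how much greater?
155° produces the larger shift by a factor of 3.129

Calculate both shifts using Δλ = λ_C(1 - cos θ):

For θ₁ = 67°:
Δλ₁ = 2.4263 × (1 - cos(67°))
Δλ₁ = 2.4263 × 0.6093
Δλ₁ = 1.4783 pm

For θ₂ = 155°:
Δλ₂ = 2.4263 × (1 - cos(155°))
Δλ₂ = 2.4263 × 1.9063
Δλ₂ = 4.6253 pm

The 155° angle produces the larger shift.
Ratio: 4.6253/1.4783 = 3.129

(Intermediate values are shown rounded; full precision is carried through to the final answer.)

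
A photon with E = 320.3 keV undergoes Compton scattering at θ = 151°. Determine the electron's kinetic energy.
173.0379 keV

By energy conservation: K_e = E_initial - E_final

First find the scattered photon energy:
Initial wavelength: λ = hc/E = 3.8709 pm
Compton shift: Δλ = λ_C(1 - cos(151°)) = 4.5484 pm
Final wavelength: λ' = 3.8709 + 4.5484 = 8.4193 pm
Final photon energy: E' = hc/λ' = 147.2621 keV

Electron kinetic energy:
K_e = E - E' = 320.3000 - 147.2621 = 173.0379 keV

(Intermediate values are shown rounded; full precision is carried through to the final answer.)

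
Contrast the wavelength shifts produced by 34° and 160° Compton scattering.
160° produces the larger shift by a factor of 11.346

Calculate both shifts using Δλ = λ_C(1 - cos θ):

For θ₁ = 34°:
Δλ₁ = 2.4263 × (1 - cos(34°))
Δλ₁ = 2.4263 × 0.1710
Δλ₁ = 0.4148 pm

For θ₂ = 160°:
Δλ₂ = 2.4263 × (1 - cos(160°))
Δλ₂ = 2.4263 × 1.9397
Δλ₂ = 4.7063 pm

The 160° angle produces the larger shift.
Ratio: 4.7063/0.4148 = 11.346

(Intermediate values are shown rounded; full precision is carried through to the final answer.)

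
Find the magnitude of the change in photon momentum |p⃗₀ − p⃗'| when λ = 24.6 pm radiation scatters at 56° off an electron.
2.4784e-23 kg·m/s

Photon momentum magnitude is p = h/λ.

Initial momentum:
p₀ = h/λ = 6.6261e-34/2.4600e-11 = 2.6935e-23 kg·m/s

After scattering:
λ' = λ + Δλ = 24.6 + 1.0695 = 25.6695 pm
p' = h/λ' = 6.6261e-34/2.5670e-11 = 2.5813e-23 kg·m/s

Momentum is a vector; the scattered photon's direction makes angle θ = 56° with the incident direction. The magnitude of the vector change Δp⃗ = p⃗₀ − p⃗' is found from the law of cosines:
|Δp⃗|² = p₀² + p'² − 2p₀p'cos θ
|Δp⃗|² = (2.6935e-23)² + (2.5813e-23)² − 2·2.6935e-23·2.5813e-23·cos(56°)
|Δp⃗| = 2.4784e-23 kg·m/s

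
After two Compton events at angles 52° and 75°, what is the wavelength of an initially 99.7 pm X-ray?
102.4309 pm

Apply Compton shift twice:

First scattering at θ₁ = 52°:
Δλ₁ = λ_C(1 - cos(52°))
Δλ₁ = 2.4263 × 0.3843
Δλ₁ = 0.9325 pm

After first scattering:
λ₁ = 99.7 + 0.9325 = 100.6325 pm

Second scattering at θ₂ = 75°:
Δλ₂ = λ_C(1 - cos(75°))
Δλ₂ = 2.4263 × 0.7412
Δλ₂ = 1.7983 pm

Final wavelength:
λ₂ = 100.6325 + 1.7983 = 102.4309 pm

Total shift: Δλ_total = 0.9325 + 1.7983 = 2.7309 pm

(Intermediate values are shown rounded; full precision is carried through to the final answer.)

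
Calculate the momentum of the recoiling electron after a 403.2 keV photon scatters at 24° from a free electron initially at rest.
8.7779e-23 kg·m/s

The electron is initially at rest, so by conservation of momentum:
p⃗_e = p⃗₀ − p⃗'  (incident photon momentum minus scattered photon momentum)

Photon momentum magnitudes (p = h/λ = E/c):
λ₀ = hc/E₀ = 3.0750 pm → p₀ = h/λ₀ = 2.1548e-22 kg·m/s
Δλ = λ_C(1 − cos 24°) = 0.2098 pm
λ' = 3.2848 pm → p' = h/λ' = 2.0172e-22 kg·m/s

The scattered photon makes angle θ = 24° with the incident direction, so by the law of cosines:
|p⃗_e|² = p₀² + p'² − 2p₀p'cos θ
|p⃗_e|² = (2.1548e-22)² + (2.0172e-22)² − 2·2.1548e-22·2.0172e-22·cos(24°)
|p⃗_e| = 8.7779e-23 kg·m/s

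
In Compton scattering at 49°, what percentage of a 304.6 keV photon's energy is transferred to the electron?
0.1701 (or 17.01%)

Calculate initial and final photon energies:

Initial: E₀ = 304.6 keV → λ₀ = 4.0704 pm
Compton shift: Δλ = 0.8345 pm
Final wavelength: λ' = 4.9049 pm
Final energy: E' = 252.7761 keV

Fractional energy loss:
(E₀ - E')/E₀ = (304.6000 - 252.7761)/304.6000
= 51.8239/304.6000
= 0.1701
= 17.01%

(Intermediate values are shown rounded; full precision is carried through to the final answer.)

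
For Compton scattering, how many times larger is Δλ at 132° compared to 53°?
132° produces the larger shift by a factor of 4.192

Calculate both shifts using Δλ = λ_C(1 - cos θ):

For θ₁ = 53°:
Δλ₁ = 2.4263 × (1 - cos(53°))
Δλ₁ = 2.4263 × 0.3982
Δλ₁ = 0.9661 pm

For θ₂ = 132°:
Δλ₂ = 2.4263 × (1 - cos(132°))
Δλ₂ = 2.4263 × 1.6691
Δλ₂ = 4.0498 pm

The 132° angle produces the larger shift.
Ratio: 4.0498/0.9661 = 4.192

(Intermediate values are shown rounded; full precision is carried through to the final answer.)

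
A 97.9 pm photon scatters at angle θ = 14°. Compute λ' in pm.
97.9721 pm

Using the Compton scattering formula:
λ' = λ + Δλ = λ + λ_C(1 - cos θ)

Given:
- Initial wavelength λ = 97.9 pm
- Scattering angle θ = 14°
- Compton wavelength λ_C ≈ 2.4263 pm

Calculate the shift:
Δλ = 2.4263 × (1 - cos(14°))
Δλ = 2.4263 × 0.0297
Δλ = 0.0721 pm

Final wavelength:
λ' = 97.9 + 0.0721 = 97.9721 pm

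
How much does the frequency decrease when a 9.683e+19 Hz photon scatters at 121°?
5.256e+19 Hz (decrease)

Convert frequency to wavelength (c = 299792458 m/s):
λ₀ = c/f₀ = 299792458/9.683e+19 = 3.0960700e-12 m = 3.0961 pm

Calculate Compton shift:
Δλ = λ_C(1 - cos(121°)) = 3.6760 pm

Final wavelength:
λ' = λ₀ + Δλ = 3.0961 + 3.6760 = 6.7720 pm

Final frequency:
f' = c/λ' = 299792458/6.7720224e-12 = 4.4269266e+19 Hz

Frequency shift (decrease):
Δf = f₀ - f' = 9.683e+19 - 4.4269266e+19 = 5.256e+19 Hz

(Intermediate values are shown rounded; full precision is carried through to the final answer.)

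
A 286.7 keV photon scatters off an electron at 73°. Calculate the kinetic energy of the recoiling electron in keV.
81.4775 keV

By energy conservation: K_e = E_initial - E_final

First find the scattered photon energy:
Initial wavelength: λ = hc/E = 4.3245 pm
Compton shift: Δλ = λ_C(1 - cos(73°)) = 1.7169 pm
Final wavelength: λ' = 4.3245 + 1.7169 = 6.0415 pm
Final photon energy: E' = hc/λ' = 205.2225 keV

Electron kinetic energy:
K_e = E - E' = 286.7000 - 205.2225 = 81.4775 keV

(Intermediate values are shown rounded; full precision is carried through to the final answer.)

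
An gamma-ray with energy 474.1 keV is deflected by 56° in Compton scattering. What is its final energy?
336.4853 keV

First convert energy to wavelength:
λ = hc/E, with hc ≈ 1239.842 keV·pm (i.e. 1239.842 eV·nm)

For E = 474.1 keV = 474100 eV:
λ = 1239.842 keV·pm / 474.1 keV
λ = 2.6151 pm

Calculate the Compton shift:
Δλ = λ_C(1 - cos(56°)) = 2.4263 × 0.4408
Δλ = 1.0695 pm

Final wavelength:
λ' = 2.6151 + 1.0695 = 3.6847 pm

Final energy:
E' = hc/λ' = 1239.842 / 3.6847 = 336.4853 keV

(Intermediate values are shown rounded; full precision is carried through to the final answer.)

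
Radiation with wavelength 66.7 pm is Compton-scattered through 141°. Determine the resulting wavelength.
71.0119 pm

Using the Compton scattering formula:
λ' = λ + Δλ = λ + λ_C(1 - cos θ)

Given:
- Initial wavelength λ = 66.7 pm
- Scattering angle θ = 141°
- Compton wavelength λ_C ≈ 2.4263 pm

Calculate the shift:
Δλ = 2.4263 × (1 - cos(141°))
Δλ = 2.4263 × 1.7771
Δλ = 4.3119 pm

Final wavelength:
λ' = 66.7 + 4.3119 = 71.0119 pm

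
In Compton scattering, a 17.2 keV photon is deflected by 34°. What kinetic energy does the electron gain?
0.0984 keV

By energy conservation: K_e = E_initial - E_final

First find the scattered photon energy:
Initial wavelength: λ = hc/E = 72.0838 pm
Compton shift: Δλ = λ_C(1 - cos(34°)) = 0.4148 pm
Final wavelength: λ' = 72.0838 + 0.4148 = 72.4986 pm
Final photon energy: E' = hc/λ' = 17.1016 keV

Electron kinetic energy:
K_e = E - E' = 17.2000 - 17.1016 = 0.0984 keV

(Intermediate values are shown rounded; full precision is carried through to the final answer.)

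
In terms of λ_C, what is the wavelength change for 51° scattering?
0.3707 λ_C

The Compton shift formula is:
Δλ = λ_C(1 - cos θ)

Dividing both sides by λ_C:
Δλ/λ_C = 1 - cos θ

For θ = 51°:
Δλ/λ_C = 1 - cos(51°)
Δλ/λ_C = 1 - 0.6293
Δλ/λ_C = 0.3707

This means the shift is 0.3707 × λ_C = 0.8994 pm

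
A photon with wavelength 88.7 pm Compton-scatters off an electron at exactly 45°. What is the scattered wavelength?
89.4106 pm

Using the Compton formula: λ' = λ + λ_C(1 − cos θ)

For θ = 45°, cos θ = √2/2 (exact) ≈ 0.7071, so:
1 − cos 45° = 1 − (√2/2) ≈ 0.2929

Δλ = λ_C × 0.2929 = 2.4263 × 0.2929 = 0.7106 pm

λ' = 88.7 + 0.7106 = 89.4106 pm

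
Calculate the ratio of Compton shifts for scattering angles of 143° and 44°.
143° produces the larger shift by a factor of 6.409

Calculate both shifts using Δλ = λ_C(1 - cos θ):

For θ₁ = 44°:
Δλ₁ = 2.4263 × (1 - cos(44°))
Δλ₁ = 2.4263 × 0.2807
Δλ₁ = 0.6810 pm

For θ₂ = 143°:
Δλ₂ = 2.4263 × (1 - cos(143°))
Δλ₂ = 2.4263 × 1.7986
Δλ₂ = 4.3640 pm

The 143° angle produces the larger shift.
Ratio: 4.3640/0.6810 = 6.409

(Intermediate values are shown rounded; full precision is carried through to the final answer.)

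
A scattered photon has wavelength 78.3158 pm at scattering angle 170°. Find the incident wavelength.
73.5000 pm

From λ' = λ + Δλ, we have λ = λ' - Δλ

First calculate the Compton shift:
Δλ = λ_C(1 - cos θ)
Δλ = 2.4263 × (1 - cos(170°))
Δλ = 2.4263 × 1.9848
Δλ = 4.8158 pm

Initial wavelength:
λ = λ' - Δλ
λ = 78.3158 - 4.8158
λ = 73.5000 pm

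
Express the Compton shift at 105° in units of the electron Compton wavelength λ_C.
1.2588 λ_C

The Compton shift formula is:
Δλ = λ_C(1 - cos θ)

Dividing both sides by λ_C:
Δλ/λ_C = 1 - cos θ

For θ = 105°:
Δλ/λ_C = 1 - cos(105°)
Δλ/λ_C = 1 - -0.2588
Δλ/λ_C = 1.2588

This means the shift is 1.2588 × λ_C = 3.0543 pm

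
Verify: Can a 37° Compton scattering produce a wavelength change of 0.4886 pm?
Yes, consistent

Calculate the expected shift for θ = 37°:

Δλ_expected = λ_C(1 - cos(37°))
Δλ_expected = 2.4263 × (1 - cos(37°))
Δλ_expected = 2.4263 × 0.2014
Δλ_expected = 0.4886 pm

Given shift: 0.4886 pm
Expected shift: 0.4886 pm
Difference: 0.0000 pm

The values match. This is consistent with Compton scattering at the stated angle.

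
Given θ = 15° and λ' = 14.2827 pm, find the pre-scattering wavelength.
14.2000 pm

From λ' = λ + Δλ, we have λ = λ' - Δλ

First calculate the Compton shift:
Δλ = λ_C(1 - cos θ)
Δλ = 2.4263 × (1 - cos(15°))
Δλ = 2.4263 × 0.0341
Δλ = 0.0827 pm

Initial wavelength:
λ = λ' - Δλ
λ = 14.2827 - 0.0827
λ = 14.2000 pm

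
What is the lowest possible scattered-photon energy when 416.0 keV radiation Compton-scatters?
158.2842 keV (at θ = 180°)

The scattered photon has minimum energy when its wavelength is maximum, i.e., when the Compton shift Δλ = λ_C(1 − cos θ) is maximum. This occurs at θ = 180° (backscattering), giving Δλ_max = 2λ_C = 4.8526 pm.

Initial wavelength: λ₀ = hc/E₀ = 2.9804 pm
Maximum final wavelength: λ'_max = λ₀ + 2λ_C = 2.9804 + 4.8526 = 7.8330 pm
Minimum final energy: E'_min = hc/λ'_max = 158.2842 keV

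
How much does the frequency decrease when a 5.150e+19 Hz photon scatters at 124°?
2.029e+19 Hz (decrease)

Convert frequency to wavelength (c = 299792458 m/s):
λ₀ = c/f₀ = 299792458/5.150e+19 = 5.8212128e-12 m = 5.8212 pm

Calculate Compton shift:
Δλ = λ_C(1 - cos(124°)) = 3.7831 pm

Final wavelength:
λ' = λ₀ + Δλ = 5.8212 + 3.7831 = 9.6043 pm

Final frequency:
f' = c/λ' = 299792458/9.6042985e-12 = 3.1214405e+19 Hz

Frequency shift (decrease):
Δf = f₀ - f' = 5.150e+19 - 3.1214405e+19 = 2.029e+19 Hz

(Intermediate values are shown rounded; full precision is carried through to the final answer.)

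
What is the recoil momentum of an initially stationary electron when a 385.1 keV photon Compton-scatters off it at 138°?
2.7835e-22 kg·m/s

The electron is initially at rest, so by conservation of momentum:
p⃗_e = p⃗₀ − p⃗'  (incident photon momentum minus scattered photon momentum)

Photon momentum magnitudes (p = h/λ = E/c):
λ₀ = hc/E₀ = 3.2195 pm → p₀ = h/λ₀ = 2.0581e-22 kg·m/s
Δλ = λ_C(1 − cos 138°) = 4.2294 pm
λ' = 7.4489 pm → p' = h/λ' = 8.8953e-23 kg·m/s

The scattered photon makes angle θ = 138° with the incident direction, so by the law of cosines:
|p⃗_e|² = p₀² + p'² − 2p₀p'cos θ
|p⃗_e|² = (2.0581e-22)² + (8.8953e-23)² − 2·2.0581e-22·8.8953e-23·cos(138°)
|p⃗_e| = 2.7835e-22 kg·m/s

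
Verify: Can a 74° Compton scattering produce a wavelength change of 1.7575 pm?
Yes, consistent

Calculate the expected shift for θ = 74°:

Δλ_expected = λ_C(1 - cos(74°))
Δλ_expected = 2.4263 × (1 - cos(74°))
Δλ_expected = 2.4263 × 0.7244
Δλ_expected = 1.7575 pm

Given shift: 1.7575 pm
Expected shift: 1.7575 pm
Difference: 0.0000 pm

The values match. This is consistent with Compton scattering at the stated angle.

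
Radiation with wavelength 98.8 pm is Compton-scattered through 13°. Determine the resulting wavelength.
98.8622 pm

Using the Compton scattering formula:
λ' = λ + Δλ = λ + λ_C(1 - cos θ)

Given:
- Initial wavelength λ = 98.8 pm
- Scattering angle θ = 13°
- Compton wavelength λ_C ≈ 2.4263 pm

Calculate the shift:
Δλ = 2.4263 × (1 - cos(13°))
Δλ = 2.4263 × 0.0256
Δλ = 0.0622 pm

Final wavelength:
λ' = 98.8 + 0.0622 = 98.8622 pm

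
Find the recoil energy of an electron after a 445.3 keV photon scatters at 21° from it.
24.3638 keV

By energy conservation: K_e = E_initial - E_final

First find the scattered photon energy:
Initial wavelength: λ = hc/E = 2.7843 pm
Compton shift: Δλ = λ_C(1 - cos(21°)) = 0.1612 pm
Final wavelength: λ' = 2.7843 + 0.1612 = 2.9454 pm
Final photon energy: E' = hc/λ' = 420.9362 keV

Electron kinetic energy:
K_e = E - E' = 445.3000 - 420.9362 = 24.3638 keV

(Intermediate values are shown rounded; full precision is carried through to the final answer.)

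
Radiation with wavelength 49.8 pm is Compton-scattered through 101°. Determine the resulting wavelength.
52.6893 pm

Using the Compton scattering formula:
λ' = λ + Δλ = λ + λ_C(1 - cos θ)

Given:
- Initial wavelength λ = 49.8 pm
- Scattering angle θ = 101°
- Compton wavelength λ_C ≈ 2.4263 pm

Calculate the shift:
Δλ = 2.4263 × (1 - cos(101°))
Δλ = 2.4263 × 1.1908
Δλ = 2.8893 pm

Final wavelength:
λ' = 49.8 + 2.8893 = 52.6893 pm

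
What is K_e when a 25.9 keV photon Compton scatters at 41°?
0.3180 keV

By energy conservation: K_e = E_initial - E_final

First find the scattered photon energy:
Initial wavelength: λ = hc/E = 47.8703 pm
Compton shift: Δλ = λ_C(1 - cos(41°)) = 0.5952 pm
Final wavelength: λ' = 47.8703 + 0.5952 = 48.4655 pm
Final photon energy: E' = hc/λ' = 25.5820 keV

Electron kinetic energy:
K_e = E - E' = 25.9000 - 25.5820 = 0.3180 keV

(Intermediate values are shown rounded; full precision is carried through to the final answer.)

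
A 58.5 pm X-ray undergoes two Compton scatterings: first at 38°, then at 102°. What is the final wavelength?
61.9451 pm

Apply Compton shift twice:

First scattering at θ₁ = 38°:
Δλ₁ = λ_C(1 - cos(38°))
Δλ₁ = 2.4263 × 0.2120
Δλ₁ = 0.5144 pm

After first scattering:
λ₁ = 58.5 + 0.5144 = 59.0144 pm

Second scattering at θ₂ = 102°:
Δλ₂ = λ_C(1 - cos(102°))
Δλ₂ = 2.4263 × 1.2079
Δλ₂ = 2.9308 pm

Final wavelength:
λ₂ = 59.0144 + 2.9308 = 61.9451 pm

Total shift: Δλ_total = 0.5144 + 2.9308 = 3.4451 pm

(Intermediate values are shown rounded; full precision is carried through to the final answer.)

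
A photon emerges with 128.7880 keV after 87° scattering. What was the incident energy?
169.2000 keV

Convert final energy to wavelength (hc ≈ 1239.842 keV·pm):
λ' = hc/E' = 1239.842 / 128.7880 = 9.6270 pm

Calculate the Compton shift:
Δλ = λ_C(1 - cos(87°))
Δλ = 2.4263 × (1 - cos(87°))
Δλ = 2.2993 pm

Initial wavelength:
λ = λ' - Δλ = 9.6270 - 2.2993 = 7.3277 pm

Initial energy:
E = hc/λ = 1239.842 / 7.3277 = 169.2000 keV

(Intermediate values are shown rounded; full precision is carried through to the final answer.)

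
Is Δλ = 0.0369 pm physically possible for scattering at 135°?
No, inconsistent

Calculate the expected shift for θ = 135°:

Δλ_expected = λ_C(1 - cos(135°))
Δλ_expected = 2.4263 × (1 - cos(135°))
Δλ_expected = 2.4263 × 1.7071
Δλ_expected = 4.1420 pm

Given shift: 0.0369 pm
Expected shift: 4.1420 pm
Difference: 4.1051 pm

The values do not match. The given shift corresponds to θ ≈ 10.0°, not 135°.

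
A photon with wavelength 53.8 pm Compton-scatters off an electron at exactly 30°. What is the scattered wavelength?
54.1251 pm

Using the Compton formula: λ' = λ + λ_C(1 − cos θ)

For θ = 30°, cos θ = √3/2 (exact) ≈ 0.8660, so:
1 − cos 30° = 1 − (√3/2) ≈ 0.1340

Δλ = λ_C × 0.1340 = 2.4263 × 0.1340 = 0.3251 pm

λ' = 53.8 + 0.3251 = 54.1251 pm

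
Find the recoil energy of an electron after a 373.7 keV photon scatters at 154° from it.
217.2493 keV

By energy conservation: K_e = E_initial - E_final

First find the scattered photon energy:
Initial wavelength: λ = hc/E = 3.3177 pm
Compton shift: Δλ = λ_C(1 - cos(154°)) = 4.6071 pm
Final wavelength: λ' = 3.3177 + 4.6071 = 7.9248 pm
Final photon energy: E' = hc/λ' = 156.4507 keV

Electron kinetic energy:
K_e = E - E' = 373.7000 - 156.4507 = 217.2493 keV

(Intermediate values are shown rounded; full precision is carried through to the final answer.)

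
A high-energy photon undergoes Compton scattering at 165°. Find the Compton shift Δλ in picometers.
4.7699 pm

Using the Compton scattering formula:
Δλ = λ_C(1 - cos θ)

where λ_C = h/(m_e·c) ≈ 2.4263 pm is the Compton wavelength of an electron.

For θ = 165°:
cos(165°) = -0.9659
1 - cos(165°) = 1.9659

Δλ = 2.4263 × 1.9659
Δλ = 4.7699 pm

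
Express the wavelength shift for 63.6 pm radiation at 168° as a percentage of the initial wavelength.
7.5465%

Calculate the Compton shift:
Δλ = λ_C(1 - cos(168°))
Δλ = 2.4263 × (1 - cos(168°))
Δλ = 2.4263 × 1.9781
Δλ = 4.7996 pm

Percentage change:
(Δλ/λ₀) × 100 = (4.7996/63.6) × 100
= 7.5465%

(Intermediate values are shown rounded; full precision is carried through to the final answer.)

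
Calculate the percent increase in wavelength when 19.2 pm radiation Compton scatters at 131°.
20.9277%

Calculate the Compton shift:
Δλ = λ_C(1 - cos(131°))
Δλ = 2.4263 × (1 - cos(131°))
Δλ = 2.4263 × 1.6561
Δλ = 4.0181 pm

Percentage change:
(Δλ/λ₀) × 100 = (4.0181/19.2) × 100
= 20.9277%

(Intermediate values are shown rounded; full precision is carried through to the final answer.)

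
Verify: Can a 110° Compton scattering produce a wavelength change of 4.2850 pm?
No, inconsistent

Calculate the expected shift for θ = 110°:

Δλ_expected = λ_C(1 - cos(110°))
Δλ_expected = 2.4263 × (1 - cos(110°))
Δλ_expected = 2.4263 × 1.3420
Δλ_expected = 3.2562 pm

Given shift: 4.2850 pm
Expected shift: 3.2562 pm
Difference: 1.0288 pm

The values do not match. The given shift corresponds to θ ≈ 140.0°, not 110°.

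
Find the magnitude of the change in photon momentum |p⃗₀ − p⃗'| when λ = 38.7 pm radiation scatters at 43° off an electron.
1.2449e-23 kg·m/s

Photon momentum magnitude is p = h/λ.

Initial momentum:
p₀ = h/λ = 6.6261e-34/3.8700e-11 = 1.7122e-23 kg·m/s

After scattering:
λ' = λ + Δλ = 38.7 + 0.6518 = 39.3518 pm
p' = h/λ' = 6.6261e-34/3.9352e-11 = 1.6838e-23 kg·m/s

Momentum is a vector; the scattered photon's direction makes angle θ = 43° with the incident direction. The magnitude of the vector change Δp⃗ = p⃗₀ − p⃗' is found from the law of cosines:
|Δp⃗|² = p₀² + p'² − 2p₀p'cos θ
|Δp⃗|² = (1.7122e-23)² + (1.6838e-23)² − 2·1.7122e-23·1.6838e-23·cos(43°)
|Δp⃗| = 1.2449e-23 kg·m/s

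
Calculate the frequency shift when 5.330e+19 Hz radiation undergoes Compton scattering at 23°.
1.767e+18 Hz (decrease)

Convert frequency to wavelength (c = 299792458 m/s):
λ₀ = c/f₀ = 299792458/5.330e+19 = 5.6246240e-12 m = 5.6246 pm

Calculate Compton shift:
Δλ = λ_C(1 - cos(23°)) = 0.1929 pm

Final wavelength:
λ' = λ₀ + Δλ = 5.6246 + 0.1929 = 5.8175 pm

Final frequency:
f' = c/λ' = 299792458/5.8175039e-12 = 5.1532833e+19 Hz

Frequency shift (decrease):
Δf = f₀ - f' = 5.330e+19 - 5.1532833e+19 = 1.767e+18 Hz

(Intermediate values are shown rounded; full precision is carried through to the final answer.)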